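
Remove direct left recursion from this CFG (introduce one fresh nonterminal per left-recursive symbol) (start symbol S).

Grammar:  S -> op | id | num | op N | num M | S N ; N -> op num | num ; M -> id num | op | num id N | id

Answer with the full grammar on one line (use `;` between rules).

S -> op S' | id S' | num S' | op N S' | num M S'; N -> op num | num; M -> id num | op | num id N | id; S' -> N S' | ε

S is directly left-recursive.
For S: α = {N}, β = {op, id, num, op N, num M}. Rewrite as S → β S' and S' → α S' | ε.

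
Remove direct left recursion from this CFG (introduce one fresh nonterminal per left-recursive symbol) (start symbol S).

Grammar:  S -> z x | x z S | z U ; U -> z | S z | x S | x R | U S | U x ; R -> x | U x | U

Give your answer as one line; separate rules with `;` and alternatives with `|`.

Directly left-recursive nonterminal: U.
For U: α = {S, x}, β = {z, S z, x S, x R}. Rewrite as U → β U' and U' → α U' | ε.

S -> z x | x z S | z U; U -> z U' | S z U' | x S U' | x R U'; R -> x | U x | U; U' -> S U' | x U' | ε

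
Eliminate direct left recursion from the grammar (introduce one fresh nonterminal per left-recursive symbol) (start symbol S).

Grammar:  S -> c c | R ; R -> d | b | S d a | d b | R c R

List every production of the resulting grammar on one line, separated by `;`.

S -> c c | R; R -> d R' | b R' | S d a R' | d b R'; R' -> c R R' | eps

Directly left-recursive nonterminal: R.
For R: α = {c R}, β = {d, b, S d a, d b}. Rewrite as R → β R' and R' → α R' | ε.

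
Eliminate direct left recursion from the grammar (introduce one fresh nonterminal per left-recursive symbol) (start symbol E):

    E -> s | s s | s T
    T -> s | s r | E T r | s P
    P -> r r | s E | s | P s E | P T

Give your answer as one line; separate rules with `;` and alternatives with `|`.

Left recursion appears on P.
For P: α = {s E, T}, β = {r r, s E, s}. Rewrite as P → β P' and P' → α P' | ε.

E -> s | s s | s T; T -> s | s r | E T r | s P; P -> r r P' | s E P' | s P'; P' -> s E P' | T P' | eps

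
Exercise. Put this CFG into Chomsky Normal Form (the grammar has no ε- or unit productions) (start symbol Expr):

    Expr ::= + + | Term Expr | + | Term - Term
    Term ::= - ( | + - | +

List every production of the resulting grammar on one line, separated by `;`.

Introduce a nonterminal for each terminal appearing in a rule of length ≥ 2: X1 → +, X2 → -, X3 → (.
Binarize each right-hand side of length ≥ 3 by chaining fresh nonterminals (Y1, Y2, …): affected rules were Expr → Term X2 Term.

Expr ::= X1 X1 | Term Expr | + | Term Y1; Term ::= X2 X3 | X1 X2 | +; X1 ::= +; X2 ::= -; X3 ::= (; Y1 ::= X2 Term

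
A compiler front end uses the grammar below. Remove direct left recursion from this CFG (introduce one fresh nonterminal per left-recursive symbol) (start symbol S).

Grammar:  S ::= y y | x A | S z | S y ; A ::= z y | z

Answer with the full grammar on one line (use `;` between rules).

S ::= y y S' | x A S'; A ::= z y | z; S' ::= z S' | y S' | ε

Directly left-recursive nonterminal: S.
For S: α = {z, y}, β = {y y, x A}. Rewrite as S → β S' and S' → α S' | ε.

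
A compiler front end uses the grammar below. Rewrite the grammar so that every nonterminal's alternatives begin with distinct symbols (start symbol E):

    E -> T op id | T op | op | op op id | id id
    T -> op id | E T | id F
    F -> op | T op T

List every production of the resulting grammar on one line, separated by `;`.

E -> id id | T op E' | op E''; T -> op id | E T | id F; F -> op | T op T; E' -> id | ε; E'' -> ε | op id

E has alternatives sharing prefix 'T op': factor to E → T op E' with E' → id | ε.
E has alternatives sharing prefix 'op': factor to E → op E'' with E'' → ε | op id.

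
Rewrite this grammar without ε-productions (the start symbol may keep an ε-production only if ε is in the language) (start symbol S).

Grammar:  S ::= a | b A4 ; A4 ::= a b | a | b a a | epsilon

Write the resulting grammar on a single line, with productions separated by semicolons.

Nullable nonterminals: {A4}.
ε ∉ L(G), so no ε-production is kept.
Add the nullable-subset variants: S → b A4 gives b A4 | b.

S ::= a | b A4 | b; A4 ::= a b | a | b a a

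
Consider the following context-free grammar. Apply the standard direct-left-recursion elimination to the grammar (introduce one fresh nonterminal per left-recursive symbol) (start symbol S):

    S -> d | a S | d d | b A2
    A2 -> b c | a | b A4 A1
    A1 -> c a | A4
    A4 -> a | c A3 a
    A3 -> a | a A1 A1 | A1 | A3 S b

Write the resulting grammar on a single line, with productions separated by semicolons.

S -> d | a S | d d | b A2; A2 -> b c | a | b A4 A1; A1 -> c a | A4; A4 -> a | c A3 a; A3 -> a A3' | a A1 A1 A3' | A1 A3'; A3' -> S b A3' | ε

Left recursion appears on A3.
For A3: α = {S b}, β = {a, a A1 A1, A1}. Rewrite as A3 → β A3' and A3' → α A3' | ε.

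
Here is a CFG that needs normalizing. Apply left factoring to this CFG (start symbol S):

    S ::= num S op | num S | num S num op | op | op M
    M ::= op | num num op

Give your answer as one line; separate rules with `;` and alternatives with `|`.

S ::= num S S' | op S''; M ::= op | num num op; S' ::= op | ε | num op; S'' ::= ε | M

S has alternatives sharing prefix 'num S': factor to S → num S S' with S' → op | ε | num op.
S has alternatives sharing prefix 'op': factor to S → op S'' with S'' → ε | M.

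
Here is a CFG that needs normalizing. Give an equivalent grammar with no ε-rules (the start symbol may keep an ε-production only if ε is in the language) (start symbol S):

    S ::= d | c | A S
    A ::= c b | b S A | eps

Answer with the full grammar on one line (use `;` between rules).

S ::= d | c | A S; A ::= c b | b S A | b S

The nullable symbols are {A}.
ε ∉ L(G), so no ε-production is kept.
For each production, add variants omitting each subset of nullable occurrences: A → b S A gives b S A | b S.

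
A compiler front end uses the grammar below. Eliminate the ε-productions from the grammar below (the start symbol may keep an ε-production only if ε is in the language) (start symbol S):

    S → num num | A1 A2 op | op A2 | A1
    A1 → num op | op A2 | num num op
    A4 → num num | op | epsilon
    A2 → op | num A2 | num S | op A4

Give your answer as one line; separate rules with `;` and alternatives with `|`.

S → num num | A1 A2 op | op A2 | A1; A1 → num op | op A2 | num num op; A4 → num num | op; A2 → op | num A2 | num S | op A4

The nullable symbols are {A4}.
ε ∉ L(G), so no ε-production is kept.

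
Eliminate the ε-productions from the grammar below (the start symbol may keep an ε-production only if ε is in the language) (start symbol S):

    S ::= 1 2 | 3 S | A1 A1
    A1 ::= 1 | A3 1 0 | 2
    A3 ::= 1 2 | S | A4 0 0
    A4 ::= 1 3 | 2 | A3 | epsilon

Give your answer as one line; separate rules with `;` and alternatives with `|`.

S ::= 1 2 | 3 S | A1 A1; A1 ::= 1 | A3 1 0 | 2; A3 ::= 1 2 | S | A4 0 0 | 0 0; A4 ::= 1 3 | 2 | A3

The nullable symbols are {A4}.
ε ∉ L(G), so no ε-production is kept.
Expand every rule over subsets of its nullable positions: A3 → A4 0 0 gives A4 0 0 | 0 0.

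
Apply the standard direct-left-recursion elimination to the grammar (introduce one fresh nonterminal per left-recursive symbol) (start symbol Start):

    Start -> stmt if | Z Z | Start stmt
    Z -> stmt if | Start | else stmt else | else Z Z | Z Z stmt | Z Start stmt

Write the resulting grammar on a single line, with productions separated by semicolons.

Start, Z are directly left-recursive.
For Start: α = {stmt}, β = {stmt if, Z Z}. Rewrite as Start → β Start1 and Start1 → α Start1 | ε.
For Z: α = {Z stmt, Start stmt}, β = {stmt if, Start, else stmt else, else Z Z}. Rewrite as Z → β Z1 and Z1 → α Z1 | ε.

Start -> stmt if Start1 | Z Z Start1; Z -> stmt if Z1 | Start Z1 | else stmt else Z1 | else Z Z Z1; Start1 -> stmt Start1 | ε; Z1 -> Z stmt Z1 | Start stmt Z1 | ε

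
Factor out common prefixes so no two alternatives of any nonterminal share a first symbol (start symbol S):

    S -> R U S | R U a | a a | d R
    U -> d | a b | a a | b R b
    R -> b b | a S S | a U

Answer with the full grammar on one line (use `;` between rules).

S has alternatives sharing prefix 'R U': factor to S → R U S' with S' → S | a.
U has alternatives sharing prefix 'a': factor to U → a U' with U' → b | a.
R has alternatives sharing prefix 'a': factor to R → a R' with R' → S S | U.

S -> a a | d R | R U S'; U -> d | b R b | a U'; R -> b b | a R'; S' -> S | a; U' -> b | a; R' -> S S | U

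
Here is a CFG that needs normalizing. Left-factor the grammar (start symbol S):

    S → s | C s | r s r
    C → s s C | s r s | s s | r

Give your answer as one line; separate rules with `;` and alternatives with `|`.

S → s | C s | r s r; C → r | s C'; C' → r s | s C''; C'' → C | ε

C has alternatives sharing prefix 's': factor to C → s C' with C' → s C | r s | s.
C' has alternatives sharing prefix 's': factor to C' → s C'' with C'' → C | ε.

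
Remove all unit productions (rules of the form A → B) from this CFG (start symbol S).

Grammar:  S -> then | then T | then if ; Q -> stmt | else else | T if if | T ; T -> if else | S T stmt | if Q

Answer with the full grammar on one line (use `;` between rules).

Unit pairs: Q ⇒* {T}.
For each unit pair (A, B), copy every non-unit production of B to A, then drop all unit productions.

S -> then | then T | then if; Q -> stmt | else else | T if if | if else | S T stmt | if Q; T -> if else | S T stmt | if Q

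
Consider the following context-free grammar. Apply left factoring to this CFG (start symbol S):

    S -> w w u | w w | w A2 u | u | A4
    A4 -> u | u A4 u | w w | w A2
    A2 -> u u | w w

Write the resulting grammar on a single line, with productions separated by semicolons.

S has alternatives sharing prefix 'w': factor to S → w S' with S' → w u | w | A2 u.
A4 has alternatives sharing prefix 'u': factor to A4 → u A4' with A4' → ε | A4 u.
A4 has alternatives sharing prefix 'w': factor to A4 → w A4'' with A4'' → w | A2.
S' has alternatives sharing prefix 'w': factor to S' → w S'' with S'' → u | ε.

S -> u | A4 | w S'; A4 -> u A4' | w A4''; A2 -> u u | w w; S' -> A2 u | w S''; A4' -> epsilon | A4 u; A4'' -> w | A2; S'' -> u | epsilon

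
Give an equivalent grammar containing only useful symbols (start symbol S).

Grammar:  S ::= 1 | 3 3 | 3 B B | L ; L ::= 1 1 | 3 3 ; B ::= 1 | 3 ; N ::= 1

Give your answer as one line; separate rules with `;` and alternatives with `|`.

Generating nonterminals: {B, L, N, S}.
Reachable from S after that: {B, L, S}.
Removed useless symbols: {N} and every production mentioning them.

S ::= 1 | 3 3 | 3 B B | L; L ::= 1 1 | 3 3; B ::= 1 | 3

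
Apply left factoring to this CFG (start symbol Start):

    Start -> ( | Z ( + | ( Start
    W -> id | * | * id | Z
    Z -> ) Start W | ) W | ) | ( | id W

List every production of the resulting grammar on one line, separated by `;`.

Start -> Z ( + | ( Start1; W -> id | Z | * W1; Z -> ( | id W | ) Z1; Start1 -> ε | Start; W1 -> ε | id; Z1 -> Start W | W | ε

Start has alternatives sharing prefix '(': factor to Start → ( Start1 with Start1 → ε | Start.
W has alternatives sharing prefix '*': factor to W → * W1 with W1 → ε | id.
Z has alternatives sharing prefix ')': factor to Z → ) Z1 with Z1 → Start W | W | ε.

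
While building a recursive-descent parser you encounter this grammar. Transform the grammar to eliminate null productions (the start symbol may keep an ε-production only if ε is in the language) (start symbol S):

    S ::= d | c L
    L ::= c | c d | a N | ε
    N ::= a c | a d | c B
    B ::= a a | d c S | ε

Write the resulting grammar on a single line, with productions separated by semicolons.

S ::= d | c L | c; L ::= c | c d | a N; N ::= a c | a d | c B | c; B ::= a a | d c S

Nullable nonterminals: {B, L}.
ε ∉ L(G), so no ε-production is kept.
Add the nullable-subset variants: S → c L gives c L | c. N → c B gives c B | c.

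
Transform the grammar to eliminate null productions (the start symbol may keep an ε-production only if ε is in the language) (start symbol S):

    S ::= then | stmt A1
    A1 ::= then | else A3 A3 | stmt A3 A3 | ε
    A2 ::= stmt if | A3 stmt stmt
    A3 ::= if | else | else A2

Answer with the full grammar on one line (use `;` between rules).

Nullable nonterminals: {A1}.
ε ∉ L(G), so no ε-production is kept.
Add the nullable-subset variants: S → stmt A1 gives stmt A1 | stmt.

S ::= then | stmt A1 | stmt; A1 ::= then | else A3 A3 | stmt A3 A3; A2 ::= stmt if | A3 stmt stmt; A3 ::= if | else | else A2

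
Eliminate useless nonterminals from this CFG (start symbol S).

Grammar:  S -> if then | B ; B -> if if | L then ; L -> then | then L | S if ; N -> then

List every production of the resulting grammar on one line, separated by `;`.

Generating nonterminals: {B, L, N, S}.
Reachable from S after that: {B, L, S}.
Removed useless symbols: {N} and every production mentioning them.

S -> if then | B; B -> if if | L then; L -> then | then L | S if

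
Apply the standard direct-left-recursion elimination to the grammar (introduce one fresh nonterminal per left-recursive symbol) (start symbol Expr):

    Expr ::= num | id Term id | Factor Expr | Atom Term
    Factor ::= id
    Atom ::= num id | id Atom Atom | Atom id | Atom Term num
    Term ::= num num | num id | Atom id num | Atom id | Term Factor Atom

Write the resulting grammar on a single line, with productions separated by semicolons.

Directly left-recursive nonterminals: Atom, Term.
For Atom: α = {id, Term num}, β = {num id, id Atom Atom}. Rewrite as Atom → β Atom1 and Atom1 → α Atom1 | ε.
For Term: α = {Factor Atom}, β = {num num, num id, Atom id num, Atom id}. Rewrite as Term → β Term1 and Term1 → α Term1 | ε.

Expr ::= num | id Term id | Factor Expr | Atom Term; Factor ::= id; Atom ::= num id Atom1 | id Atom Atom Atom1; Term ::= num num Term1 | num id Term1 | Atom id num Term1 | Atom id Term1; Atom1 ::= id Atom1 | Term num Atom1 | eps; Term1 ::= Factor Atom Term1 | eps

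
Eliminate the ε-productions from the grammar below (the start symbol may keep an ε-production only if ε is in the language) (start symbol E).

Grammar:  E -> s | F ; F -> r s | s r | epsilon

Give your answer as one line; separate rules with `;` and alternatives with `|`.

E -> s | F | ε; F -> r s | s r

Nullable set = {E, F}.
ε ∈ L(G) since E is nullable, so keep E → ε.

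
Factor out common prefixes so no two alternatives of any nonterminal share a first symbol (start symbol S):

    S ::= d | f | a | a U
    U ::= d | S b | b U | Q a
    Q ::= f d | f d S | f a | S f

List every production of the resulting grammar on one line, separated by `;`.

S has alternatives sharing prefix 'a': factor to S → a S' with S' → ε | U.
Q has alternatives sharing prefix 'f': factor to Q → f Q' with Q' → d | d S | a.
Q' has alternatives sharing prefix 'd': factor to Q' → d Q'' with Q'' → ε | S.

S ::= d | f | a S'; U ::= d | S b | b U | Q a; Q ::= S f | f Q'; S' ::= ε | U; Q' ::= a | d Q''; Q'' ::= ε | S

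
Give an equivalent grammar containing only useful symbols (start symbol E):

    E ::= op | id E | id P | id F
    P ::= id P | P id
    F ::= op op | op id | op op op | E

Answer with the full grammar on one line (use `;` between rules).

Generating nonterminals: {E, F}.
Reachable from E after that: {E, F}.
Removed useless symbols: {P} and every production mentioning them.

E ::= op | id E | id F; F ::= op op | op id | op op op | E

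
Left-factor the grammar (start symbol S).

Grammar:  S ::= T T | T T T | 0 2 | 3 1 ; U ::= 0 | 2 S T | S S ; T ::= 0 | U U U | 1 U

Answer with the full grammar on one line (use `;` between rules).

S ::= 0 2 | 3 1 | T T S'; U ::= 0 | 2 S T | S S; T ::= 0 | U U U | 1 U; S' ::= ε | T

S has alternatives sharing prefix 'T T': factor to S → T T S' with S' → ε | T.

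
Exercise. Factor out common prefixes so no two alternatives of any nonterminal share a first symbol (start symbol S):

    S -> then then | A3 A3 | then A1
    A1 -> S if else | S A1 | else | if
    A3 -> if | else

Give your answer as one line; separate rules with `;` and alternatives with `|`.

S -> A3 A3 | then S'; A1 -> else | if | S A1'; A3 -> if | else; S' -> then | A1; A1' -> if else | A1

S has alternatives sharing prefix 'then': factor to S → then S' with S' → then | A1.
A1 has alternatives sharing prefix 'S': factor to A1 → S A1' with A1' → if else | A1.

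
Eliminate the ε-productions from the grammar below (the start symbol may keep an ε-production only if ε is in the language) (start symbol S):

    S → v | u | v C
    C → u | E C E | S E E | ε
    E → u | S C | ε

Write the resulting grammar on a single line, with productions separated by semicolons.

S → v | u | v C; C → u | E C E | E C | E E | E | C E | S E E | S E | S; E → u | S C | S

Nullable set = {C, E}.
ε ∉ L(G), so no ε-production is kept.
Add the nullable-subset variants: C → E C E gives E C E | E C | E E | E | C E. C → S E E gives S E E | S E | S. E → S C gives S C | S.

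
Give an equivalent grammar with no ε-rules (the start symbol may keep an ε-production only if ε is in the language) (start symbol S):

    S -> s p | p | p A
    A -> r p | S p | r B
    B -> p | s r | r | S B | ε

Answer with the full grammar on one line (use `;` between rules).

The nullable symbols are {B}.
ε ∉ L(G), so no ε-production is kept.
Expand every rule over subsets of its nullable positions: A → r B gives r B | r. B → S B gives S B | S.

S -> s p | p | p A; A -> r p | S p | r B | r; B -> p | s r | r | S B | S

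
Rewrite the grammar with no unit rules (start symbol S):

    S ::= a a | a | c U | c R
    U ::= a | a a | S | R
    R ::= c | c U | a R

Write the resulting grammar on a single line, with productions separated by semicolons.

Unit pairs: U ⇒* {R, S}.
For every A with A ⇒* B via unit rules, add B's non-unit alternatives to A; then delete every rule of the form X → Y.

S ::= a a | a | c U | c R; U ::= a | a a | c U | c R | c | a R; R ::= c | c U | a R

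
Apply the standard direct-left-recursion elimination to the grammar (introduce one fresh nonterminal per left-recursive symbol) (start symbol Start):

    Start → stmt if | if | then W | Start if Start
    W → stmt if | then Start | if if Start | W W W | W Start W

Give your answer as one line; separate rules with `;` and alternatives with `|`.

Start → stmt if Start1 | if Start1 | then W Start1; W → stmt if W1 | then Start W1 | if if Start W1; Start1 → if Start Start1 | ε; W1 → W W W1 | Start W W1 | ε

Start, W are directly left-recursive.
For Start: α = {if Start}, β = {stmt if, if, then W}. Rewrite as Start → β Start1 and Start1 → α Start1 | ε.
For W: α = {W W, Start W}, β = {stmt if, then Start, if if Start}. Rewrite as W → β W1 and W1 → α W1 | ε.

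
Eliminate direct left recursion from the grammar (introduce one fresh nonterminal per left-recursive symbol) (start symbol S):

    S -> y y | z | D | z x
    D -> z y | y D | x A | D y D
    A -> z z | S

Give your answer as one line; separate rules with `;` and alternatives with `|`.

Directly left-recursive nonterminal: D.
For D: α = {y D}, β = {z y, y D, x A}. Rewrite as D → β D' and D' → α D' | ε.

S -> y y | z | D | z x; D -> z y D' | y D D' | x A D'; A -> z z | S; D' -> y D D' | ε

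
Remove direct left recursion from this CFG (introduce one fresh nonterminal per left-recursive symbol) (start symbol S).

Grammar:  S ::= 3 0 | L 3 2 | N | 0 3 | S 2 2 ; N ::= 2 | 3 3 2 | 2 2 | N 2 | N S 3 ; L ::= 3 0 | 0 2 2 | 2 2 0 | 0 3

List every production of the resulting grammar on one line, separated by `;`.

S ::= 3 0 S' | L 3 2 S' | N S' | 0 3 S'; N ::= 2 N' | 3 3 2 N' | 2 2 N'; L ::= 3 0 | 0 2 2 | 2 2 0 | 0 3; S' ::= 2 2 S' | ε; N' ::= 2 N' | S 3 N' | ε

Directly left-recursive nonterminals: S, N.
For S: α = {2 2}, β = {3 0, L 3 2, N, 0 3}. Rewrite as S → β S' and S' → α S' | ε.
For N: α = {2, S 3}, β = {2, 3 3 2, 2 2}. Rewrite as N → β N' and N' → α N' | ε.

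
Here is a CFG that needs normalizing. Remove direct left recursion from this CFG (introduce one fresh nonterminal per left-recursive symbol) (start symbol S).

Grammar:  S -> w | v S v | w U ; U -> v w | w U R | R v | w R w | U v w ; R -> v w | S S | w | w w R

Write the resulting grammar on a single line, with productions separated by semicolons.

S -> w | v S v | w U; U -> v w U' | w U R U' | R v U' | w R w U'; R -> v w | S S | w | w w R; U' -> v w U' | epsilon

Left recursion appears on U.
For U: α = {v w}, β = {v w, w U R, R v, w R w}. Rewrite as U → β U' and U' → α U' | ε.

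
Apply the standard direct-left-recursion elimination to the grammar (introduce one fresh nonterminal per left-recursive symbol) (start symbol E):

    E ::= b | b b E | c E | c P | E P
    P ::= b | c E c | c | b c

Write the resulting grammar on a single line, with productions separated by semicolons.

E ::= b E' | b b E E' | c E E' | c P E'; P ::= b | c E c | c | b c; E' ::= P E' | ε

Directly left-recursive nonterminal: E.
For E: α = {P}, β = {b, b b E, c E, c P}. Rewrite as E → β E' and E' → α E' | ε.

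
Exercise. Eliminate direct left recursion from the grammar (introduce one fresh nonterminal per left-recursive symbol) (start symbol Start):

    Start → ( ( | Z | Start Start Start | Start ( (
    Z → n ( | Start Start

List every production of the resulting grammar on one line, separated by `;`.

Start is directly left-recursive.
For Start: α = {Start Start, ( (}, β = {( (, Z}. Rewrite as Start → β Start1 and Start1 → α Start1 | ε.

Start → ( ( Start1 | Z Start1; Z → n ( | Start Start; Start1 → Start Start Start1 | ( ( Start1 | ε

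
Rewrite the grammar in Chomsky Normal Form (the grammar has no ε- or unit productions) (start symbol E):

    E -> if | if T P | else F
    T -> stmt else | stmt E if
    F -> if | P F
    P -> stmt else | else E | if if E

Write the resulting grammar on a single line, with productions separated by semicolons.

E -> if | X1 Y1 | X2 F; T -> X3 X2 | X3 Y2; F -> if | P F; P -> X3 X2 | X2 E | X1 Y3; X1 -> if; X2 -> else; X3 -> stmt; Y1 -> T P; Y2 -> E X1; Y3 -> X1 E

Introduce a nonterminal for each terminal appearing in a rule of length ≥ 2: X1 → if, X2 → else, X3 → stmt.
Binarize each right-hand side of length ≥ 3 by chaining fresh nonterminals (Y1, Y2, …): affected rules were E → X1 T P; T → X3 E X1; P → X1 X1 E.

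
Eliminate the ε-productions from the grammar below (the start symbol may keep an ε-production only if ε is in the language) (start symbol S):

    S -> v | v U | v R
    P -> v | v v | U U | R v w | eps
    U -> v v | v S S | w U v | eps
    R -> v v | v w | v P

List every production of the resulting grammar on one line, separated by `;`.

The nullable symbols are {P, U}.
ε ∉ L(G), so no ε-production is kept.
Add the nullable-subset variants: P → U U gives U U | U. U → w U v gives w U v | w v. R → v P gives v P | v.

S -> v | v U | v R; P -> v | v v | U U | U | R v w; U -> v v | v S S | w U v | w v; R -> v v | v w | v P | v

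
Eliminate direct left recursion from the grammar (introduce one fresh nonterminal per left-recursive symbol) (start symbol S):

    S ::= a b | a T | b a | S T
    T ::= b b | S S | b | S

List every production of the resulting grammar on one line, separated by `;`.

Directly left-recursive nonterminal: S.
For S: α = {T}, β = {a b, a T, b a}. Rewrite as S → β S' and S' → α S' | ε.

S ::= a b S' | a T S' | b a S'; T ::= b b | S S | b | S; S' ::= T S' | ε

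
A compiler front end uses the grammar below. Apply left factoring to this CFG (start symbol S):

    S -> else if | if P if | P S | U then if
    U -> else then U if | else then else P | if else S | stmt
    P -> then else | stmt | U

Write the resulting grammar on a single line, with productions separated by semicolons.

S -> else if | if P if | P S | U then if; U -> if else S | stmt | else then U'; P -> then else | stmt | U; U' -> U if | else P

U has alternatives sharing prefix 'else then': factor to U → else then U' with U' → U if | else P.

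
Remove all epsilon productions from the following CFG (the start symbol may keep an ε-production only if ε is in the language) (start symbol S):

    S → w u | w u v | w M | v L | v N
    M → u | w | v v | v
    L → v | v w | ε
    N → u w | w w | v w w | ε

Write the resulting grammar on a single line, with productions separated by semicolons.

S → w u | w u v | w M | v L | v | v N; M → u | w | v v | v; L → v | v w; N → u w | w w | v w w

Nullable set = {L, N}.
ε ∉ L(G), so no ε-production is kept.
For each production, add variants omitting each subset of nullable occurrences: S → v L gives v L | v.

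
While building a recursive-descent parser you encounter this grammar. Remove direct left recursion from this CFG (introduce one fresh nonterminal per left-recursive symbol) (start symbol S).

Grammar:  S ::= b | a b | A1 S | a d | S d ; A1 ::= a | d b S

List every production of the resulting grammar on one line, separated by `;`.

Left recursion appears on S.
For S: α = {d}, β = {b, a b, A1 S, a d}. Rewrite as S → β S' and S' → α S' | ε.

S ::= b S' | a b S' | A1 S S' | a d S'; A1 ::= a | d b S; S' ::= d S' | epsilon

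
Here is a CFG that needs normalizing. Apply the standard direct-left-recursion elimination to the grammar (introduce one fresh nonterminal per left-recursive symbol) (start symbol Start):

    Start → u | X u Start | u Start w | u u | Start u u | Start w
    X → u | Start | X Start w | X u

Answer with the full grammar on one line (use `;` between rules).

Start → u Start1 | X u Start Start1 | u Start w Start1 | u u Start1; X → u X1 | Start X1; Start1 → u u Start1 | w Start1 | epsilon; X1 → Start w X1 | u X1 | epsilon

Directly left-recursive nonterminals: Start, X.
For Start: α = {u u, w}, β = {u, X u Start, u Start w, u u}. Rewrite as Start → β Start1 and Start1 → α Start1 | ε.
For X: α = {Start w, u}, β = {u, Start}. Rewrite as X → β X1 and X1 → α X1 | ε.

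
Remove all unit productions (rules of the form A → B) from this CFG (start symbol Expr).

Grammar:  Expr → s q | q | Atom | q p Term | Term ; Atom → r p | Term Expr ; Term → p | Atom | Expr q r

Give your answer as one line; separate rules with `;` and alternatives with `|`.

Expr → p | Expr q r | r p | Term Expr | s q | q | q p Term; Atom → r p | Term Expr; Term → p | Expr q r | r p | Term Expr

Unit pairs: Expr ⇒* {Atom, Term}; Term ⇒* {Atom}.
For every A with A ⇒* B via unit rules, add B's non-unit alternatives to A; then delete every rule of the form X → Y.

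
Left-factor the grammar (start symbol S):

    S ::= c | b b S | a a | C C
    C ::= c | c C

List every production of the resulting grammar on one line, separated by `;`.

C has alternatives sharing prefix 'c': factor to C → c C' with C' → ε | C.

S ::= c | b b S | a a | C C; C ::= c C'; C' ::= ε | C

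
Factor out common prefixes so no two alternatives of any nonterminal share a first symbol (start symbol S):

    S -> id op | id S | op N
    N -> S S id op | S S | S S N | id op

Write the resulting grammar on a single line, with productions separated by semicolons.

S -> op N | id S'; N -> id op | S S N'; S' -> op | S; N' -> id op | epsilon | N

S has alternatives sharing prefix 'id': factor to S → id S' with S' → op | S.
N has alternatives sharing prefix 'S S': factor to N → S S N' with N' → id op | ε | N.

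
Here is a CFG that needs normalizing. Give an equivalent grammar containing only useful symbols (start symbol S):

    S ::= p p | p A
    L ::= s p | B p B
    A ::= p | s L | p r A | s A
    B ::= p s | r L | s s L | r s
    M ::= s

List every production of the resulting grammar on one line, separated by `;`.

S ::= p p | p A; L ::= s p | B p B; A ::= p | s L | p r A | s A; B ::= p s | r L | s s L | r s

Generating nonterminals: {A, B, L, M, S}.
Reachable from S after that: {A, B, L, S}.
Removed useless symbols: {M} and every production mentioning them.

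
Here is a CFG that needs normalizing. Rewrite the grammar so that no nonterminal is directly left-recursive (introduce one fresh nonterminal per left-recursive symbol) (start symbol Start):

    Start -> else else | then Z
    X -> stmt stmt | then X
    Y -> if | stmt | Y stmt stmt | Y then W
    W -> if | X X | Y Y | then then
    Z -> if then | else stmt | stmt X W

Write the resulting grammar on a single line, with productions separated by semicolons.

Start -> else else | then Z; X -> stmt stmt | then X; Y -> if Y1 | stmt Y1; W -> if | X X | Y Y | then then; Z -> if then | else stmt | stmt X W; Y1 -> stmt stmt Y1 | then W Y1 | ε

Y is directly left-recursive.
For Y: α = {stmt stmt, then W}, β = {if, stmt}. Rewrite as Y → β Y1 and Y1 → α Y1 | ε.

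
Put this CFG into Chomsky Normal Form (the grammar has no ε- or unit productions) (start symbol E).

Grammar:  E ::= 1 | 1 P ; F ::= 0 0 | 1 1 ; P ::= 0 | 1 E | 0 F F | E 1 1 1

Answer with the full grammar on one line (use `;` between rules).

Introduce a nonterminal for each terminal appearing in a rule of length ≥ 2: X1 → 1, X2 → 0.
Binarize each right-hand side of length ≥ 3 by chaining fresh nonterminals (Y1, Y2, …): affected rules were P → X2 F F; P → E X1 X1 X1.

E ::= 1 | X1 P; F ::= X2 X2 | X1 X1; P ::= 0 | X1 E | X2 Y1 | E Y2; X1 ::= 1; X2 ::= 0; Y1 ::= F F; Y2 ::= X1 Y3; Y3 ::= X1 X1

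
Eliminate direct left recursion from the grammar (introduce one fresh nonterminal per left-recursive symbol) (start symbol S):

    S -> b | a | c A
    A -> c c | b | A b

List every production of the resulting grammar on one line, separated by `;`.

Directly left-recursive nonterminal: A.
For A: α = {b}, β = {c c, b}. Rewrite as A → β A' and A' → α A' | ε.

S -> b | a | c A; A -> c c A' | b A'; A' -> b A' | epsilon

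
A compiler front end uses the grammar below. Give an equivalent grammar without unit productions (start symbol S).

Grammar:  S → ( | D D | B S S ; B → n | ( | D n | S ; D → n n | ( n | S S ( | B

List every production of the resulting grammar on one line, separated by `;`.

Unit pairs: B ⇒* {S}; D ⇒* {B, S}.
For every A with A ⇒* B via unit rules, add B's non-unit alternatives to A; then delete every rule of the form X → Y.

S → ( | D D | B S S; B → n | ( | D n | D D | B S S; D → n | ( | D n | D D | B S S | n n | ( n | S S (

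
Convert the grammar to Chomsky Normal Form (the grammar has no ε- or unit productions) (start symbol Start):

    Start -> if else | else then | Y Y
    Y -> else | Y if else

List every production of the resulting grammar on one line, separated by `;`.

Introduce a nonterminal for each terminal appearing in a rule of length ≥ 2: X1 → if, X2 → else, X3 → then.
Binarize each right-hand side of length ≥ 3 by chaining fresh nonterminals (Y1, Y2, …): affected rules were Y → Y X1 X2.

Start -> X1 X2 | X2 X3 | Y Y; Y -> else | Y Y1; X1 -> if; X2 -> else; X3 -> then; Y1 -> X1 X2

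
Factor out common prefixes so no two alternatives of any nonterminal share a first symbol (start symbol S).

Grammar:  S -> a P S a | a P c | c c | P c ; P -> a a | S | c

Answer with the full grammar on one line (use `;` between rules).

S has alternatives sharing prefix 'a P': factor to S → a P S' with S' → S a | c.

S -> c c | P c | a P S'; P -> a a | S | c; S' -> S a | c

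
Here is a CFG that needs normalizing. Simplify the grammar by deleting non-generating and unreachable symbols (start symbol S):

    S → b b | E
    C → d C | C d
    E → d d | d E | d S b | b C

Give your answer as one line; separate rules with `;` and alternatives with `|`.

Generating nonterminals: {E, S}.
Reachable from S after that: {E, S}.
Removed useless symbols: {C} and every production mentioning them.

S → b b | E; E → d d | d E | d S b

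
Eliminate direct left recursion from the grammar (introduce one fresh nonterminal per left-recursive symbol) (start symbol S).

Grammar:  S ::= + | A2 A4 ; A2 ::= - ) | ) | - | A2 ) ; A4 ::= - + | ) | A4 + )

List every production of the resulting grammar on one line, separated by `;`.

S ::= + | A2 A4; A2 ::= - ) A2' | ) A2' | - A2'; A4 ::= - + A4' | ) A4'; A2' ::= ) A2' | eps; A4' ::= + ) A4' | eps

Left recursion appears on A2, A4.
For A2: α = {)}, β = {- ), ), -}. Rewrite as A2 → β A2' and A2' → α A2' | ε.
For A4: α = {+ )}, β = {- +, )}. Rewrite as A4 → β A4' and A4' → α A4' | ε.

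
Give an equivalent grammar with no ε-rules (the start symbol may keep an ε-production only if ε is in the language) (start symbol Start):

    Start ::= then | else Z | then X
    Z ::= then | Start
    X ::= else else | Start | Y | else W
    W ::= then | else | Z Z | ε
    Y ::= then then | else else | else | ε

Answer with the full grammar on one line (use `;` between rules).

Start ::= then | else Z | then X; Z ::= then | Start; X ::= else else | Start | Y | else W | else; W ::= then | else | Z Z; Y ::= then then | else else | else

The nullable symbols are {W, X, Y}.
ε ∉ L(G), so no ε-production is kept.
For each production, add variants omitting each subset of nullable occurrences: X → else W gives else W | else.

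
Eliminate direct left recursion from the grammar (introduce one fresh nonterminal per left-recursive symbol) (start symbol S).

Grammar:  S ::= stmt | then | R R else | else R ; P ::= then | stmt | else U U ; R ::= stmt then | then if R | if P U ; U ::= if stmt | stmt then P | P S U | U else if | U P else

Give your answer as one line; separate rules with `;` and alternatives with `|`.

S ::= stmt | then | R R else | else R; P ::= then | stmt | else U U; R ::= stmt then | then if R | if P U; U ::= if stmt U' | stmt then P U' | P S U U'; U' ::= else if U' | P else U' | epsilon

Directly left-recursive nonterminal: U.
For U: α = {else if, P else}, β = {if stmt, stmt then P, P S U}. Rewrite as U → β U' and U' → α U' | ε.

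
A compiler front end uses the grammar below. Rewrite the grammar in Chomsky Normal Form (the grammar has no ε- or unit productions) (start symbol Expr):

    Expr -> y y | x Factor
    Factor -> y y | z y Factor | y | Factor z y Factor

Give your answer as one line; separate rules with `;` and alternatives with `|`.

Expr -> X1 X1 | X2 Factor; Factor -> X1 X1 | X3 Y1 | y | Factor Y2; X1 -> y; X2 -> x; X3 -> z; Y1 -> X1 Factor; Y2 -> X3 Y3; Y3 -> X1 Factor

Introduce a nonterminal for each terminal appearing in a rule of length ≥ 2: X1 → y, X2 → x, X3 → z.
Binarize each right-hand side of length ≥ 3 by chaining fresh nonterminals (Y1, Y2, …): affected rules were Factor → X3 X1 Factor; Factor → Factor X3 X1 Factor.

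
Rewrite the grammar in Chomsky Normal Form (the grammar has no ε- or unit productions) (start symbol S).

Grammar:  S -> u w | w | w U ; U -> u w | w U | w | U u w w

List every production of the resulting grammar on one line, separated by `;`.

Introduce a nonterminal for each terminal appearing in a rule of length ≥ 2: X1 → u, X2 → w.
Binarize each right-hand side of length ≥ 3 by chaining fresh nonterminals (Y1, Y2, …): affected rules were U → U X1 X2 X2.

S -> X1 X2 | w | X2 U; U -> X1 X2 | X2 U | w | U Y1; X1 -> u; X2 -> w; Y1 -> X1 Y2; Y2 -> X2 X2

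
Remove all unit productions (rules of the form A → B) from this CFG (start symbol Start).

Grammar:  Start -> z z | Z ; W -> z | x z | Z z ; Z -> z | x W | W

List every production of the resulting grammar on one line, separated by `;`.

Unit pairs: Start ⇒* {W, Z}; Z ⇒* {W}.
Replace each nonterminal's rules with the union of the non-unit rules of every nonterminal it unit-derives.

Start -> z | x W | z z | x z | Z z; W -> z | x z | Z z; Z -> z | x W | x z | Z z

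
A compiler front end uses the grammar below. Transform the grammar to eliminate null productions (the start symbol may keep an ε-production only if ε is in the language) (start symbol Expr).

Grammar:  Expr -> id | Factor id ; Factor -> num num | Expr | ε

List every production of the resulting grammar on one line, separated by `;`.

Expr -> id | Factor id; Factor -> num num | Expr

The nullable symbols are {Factor}.
ε ∉ L(G), so no ε-production is kept.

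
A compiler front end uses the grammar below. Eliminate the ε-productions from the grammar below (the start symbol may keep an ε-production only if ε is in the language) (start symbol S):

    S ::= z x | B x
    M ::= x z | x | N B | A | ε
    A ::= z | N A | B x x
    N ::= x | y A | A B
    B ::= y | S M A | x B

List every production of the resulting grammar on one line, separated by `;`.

S ::= z x | B x; M ::= x z | x | N B | A; A ::= z | N A | B x x; N ::= x | y A | A B; B ::= y | S M A | S A | x B

Nullable set = {M}.
ε ∉ L(G), so no ε-production is kept.
For each production, add variants omitting each subset of nullable occurrences: B → S M A gives S M A | S A.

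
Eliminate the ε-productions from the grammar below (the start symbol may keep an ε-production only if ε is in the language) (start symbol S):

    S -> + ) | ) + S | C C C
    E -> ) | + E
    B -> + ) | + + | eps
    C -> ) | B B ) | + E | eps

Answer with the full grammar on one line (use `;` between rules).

Nullable nonterminals: {B, C, S}.
ε ∈ L(G) since S is nullable, so keep S → ε.
For each production, add variants omitting each subset of nullable occurrences: S → ) + S gives ) + S | ) +. S → C C C gives C C C | C C | C. C → B B ) gives B B ) | B ).

S -> + ) | ) + S | ) + | C C C | C C | C | eps; E -> ) | + E; B -> + ) | + +; C -> ) | B B ) | B ) | + E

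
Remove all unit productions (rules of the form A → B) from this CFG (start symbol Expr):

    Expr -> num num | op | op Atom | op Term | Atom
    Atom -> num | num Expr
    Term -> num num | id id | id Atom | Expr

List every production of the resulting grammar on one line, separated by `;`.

Unit pairs: Expr ⇒* {Atom}; Term ⇒* {Atom, Expr}.
Replace each nonterminal's rules with the union of the non-unit rules of every nonterminal it unit-derives.

Expr -> num | num Expr | num num | op | op Atom | op Term; Atom -> num | num Expr; Term -> num num | id id | id Atom | num | num Expr | op | op Atom | op Term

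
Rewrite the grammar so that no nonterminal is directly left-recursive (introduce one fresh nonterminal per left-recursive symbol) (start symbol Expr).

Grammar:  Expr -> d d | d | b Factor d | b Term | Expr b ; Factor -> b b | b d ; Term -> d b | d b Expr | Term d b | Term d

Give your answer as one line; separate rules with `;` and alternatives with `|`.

Expr, Term are directly left-recursive.
For Expr: α = {b}, β = {d d, d, b Factor d, b Term}. Rewrite as Expr → β Expr1 and Expr1 → α Expr1 | ε.
For Term: α = {d b, d}, β = {d b, d b Expr}. Rewrite as Term → β Term1 and Term1 → α Term1 | ε.

Expr -> d d Expr1 | d Expr1 | b Factor d Expr1 | b Term Expr1; Factor -> b b | b d; Term -> d b Term1 | d b Expr Term1; Expr1 -> b Expr1 | epsilon; Term1 -> d b Term1 | d Term1 | epsilon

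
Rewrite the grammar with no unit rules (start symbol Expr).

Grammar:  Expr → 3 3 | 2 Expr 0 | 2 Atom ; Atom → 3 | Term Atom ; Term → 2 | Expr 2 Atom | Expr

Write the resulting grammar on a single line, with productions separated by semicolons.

Expr → 3 3 | 2 Expr 0 | 2 Atom; Atom → 3 | Term Atom; Term → 2 | Expr 2 Atom | 3 3 | 2 Expr 0 | 2 Atom

Unit pairs: Term ⇒* {Expr}.
For every A with A ⇒* B via unit rules, add B's non-unit alternatives to A; then delete every rule of the form X → Y.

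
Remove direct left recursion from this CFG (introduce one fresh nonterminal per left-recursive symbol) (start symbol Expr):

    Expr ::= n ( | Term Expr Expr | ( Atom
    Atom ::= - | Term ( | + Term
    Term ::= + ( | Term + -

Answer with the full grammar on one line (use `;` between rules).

Directly left-recursive nonterminal: Term.
For Term: α = {+ -}, β = {+ (}. Rewrite as Term → β Term1 and Term1 → α Term1 | ε.

Expr ::= n ( | Term Expr Expr | ( Atom; Atom ::= - | Term ( | + Term; Term ::= + ( Term1; Term1 ::= + - Term1 | ε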